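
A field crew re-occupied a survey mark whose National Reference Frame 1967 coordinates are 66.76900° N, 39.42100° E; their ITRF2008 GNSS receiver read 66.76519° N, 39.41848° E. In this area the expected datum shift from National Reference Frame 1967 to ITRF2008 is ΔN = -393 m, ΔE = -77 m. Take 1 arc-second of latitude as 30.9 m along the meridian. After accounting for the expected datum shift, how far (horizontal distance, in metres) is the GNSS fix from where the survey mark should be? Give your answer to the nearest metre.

Observed coordinate differences: Δφ = -0.00381°, Δλ = -0.00252°.
Converting to metres (1° lat = 111240 m, cos φ = 0.394439): observed ΔN = -423.8 m, observed ΔE = -110.6 m.
Subtracting the expected shift leaves a residual of -423.8 − (-393) = -30.8 m north and -110.6 − (-77) = -33.6 m east.
Residual distance = √((-30.8)² + (-33.6)²) = 45.6 m.

46 m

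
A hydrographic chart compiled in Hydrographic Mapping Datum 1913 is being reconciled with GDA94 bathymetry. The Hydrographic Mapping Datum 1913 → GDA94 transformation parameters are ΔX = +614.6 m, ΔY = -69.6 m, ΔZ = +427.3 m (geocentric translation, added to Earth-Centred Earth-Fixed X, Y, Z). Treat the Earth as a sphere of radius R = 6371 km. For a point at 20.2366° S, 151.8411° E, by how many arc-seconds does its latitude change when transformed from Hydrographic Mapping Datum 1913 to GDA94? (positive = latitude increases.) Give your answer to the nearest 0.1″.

sin φ = -0.345898, cos φ = 0.938272, sin λ = 0.471918, cos λ = -0.881642.
North component: ΔN = −sin φ cos λ·ΔX − sin φ sin λ·ΔY + cos φ·ΔZ = −(-0.345898)(-0.881642)(614.6) − (-0.345898)(0.471918)(-69.6) + (0.938272)(427.3) = 202.14 m.
1° of latitude spans πR/180 = 111195 m, so Δφ = 202.14 / 111195 × 3600 = 6.544″.

Δφ = 6.5″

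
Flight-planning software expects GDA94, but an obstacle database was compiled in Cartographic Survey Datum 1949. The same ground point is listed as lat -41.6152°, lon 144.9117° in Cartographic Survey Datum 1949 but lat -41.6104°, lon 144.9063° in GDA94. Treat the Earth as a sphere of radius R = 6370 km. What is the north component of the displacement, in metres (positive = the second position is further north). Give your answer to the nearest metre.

Δφ = -41.6104° − -41.6152° = +0.0048°; Δλ = 144.9063° − 144.9117° = -0.0054°.
1° along a meridian = πR/180 = 111177 m.
ΔN = Δφ × 111177 = 533.7 m; ΔE = Δλ × 111177 × cos(-41.6152°) = -0.0054 × 111177 × 0.747622 = -448.8 m.

ΔN = 534 m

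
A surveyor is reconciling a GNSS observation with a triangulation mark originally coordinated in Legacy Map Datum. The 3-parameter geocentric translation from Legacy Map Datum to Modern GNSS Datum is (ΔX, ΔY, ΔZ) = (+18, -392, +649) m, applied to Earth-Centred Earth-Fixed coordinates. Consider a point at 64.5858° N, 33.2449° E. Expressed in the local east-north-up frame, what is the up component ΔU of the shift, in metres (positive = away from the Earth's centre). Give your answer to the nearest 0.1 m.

The local up (radial) axis is (cos φ cos λ, cos φ sin λ, sin φ), giving ΔU = 6.461 − 92.227 + 586.196 = 500.43 m.

ΔU = 500.4 m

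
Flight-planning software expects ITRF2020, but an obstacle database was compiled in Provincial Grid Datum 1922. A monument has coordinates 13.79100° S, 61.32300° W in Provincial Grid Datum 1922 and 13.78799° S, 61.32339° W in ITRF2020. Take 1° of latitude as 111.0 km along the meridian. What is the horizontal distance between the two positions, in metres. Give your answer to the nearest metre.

Δφ = -13.78799° − -13.79100° = +0.00301°; Δλ = -61.32339° − -61.32300° = -0.00039°.
ΔN = Δφ × 111000 = 334.1 m; ΔE = Δλ × 111000 × cos(-13.79100°) = -0.00039 × 111000 × 0.971172 = -42.0 m.
Distance = √(ΔE² + ΔN²) = √((-42.0)² + 334.1²) = 336.7 m.

337 m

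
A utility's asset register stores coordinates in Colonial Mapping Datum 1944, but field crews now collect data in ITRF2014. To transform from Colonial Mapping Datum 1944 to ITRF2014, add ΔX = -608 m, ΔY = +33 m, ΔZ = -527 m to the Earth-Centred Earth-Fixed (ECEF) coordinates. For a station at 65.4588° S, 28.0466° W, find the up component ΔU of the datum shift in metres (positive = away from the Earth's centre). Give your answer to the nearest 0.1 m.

At φ = -65.4588°, λ = -28.0466°: sin φ = -0.909663, cos φ = 0.415347, sin λ = -0.470190, cos λ = 0.882565.
ΔU = cos φ cos λ·ΔX + cos φ sin λ·ΔY + sin φ·ΔZ = (0.415347)(0.882565)(-608) + (0.415347)(-0.470190)(33) + (-0.909663)(-527) = 250.07 m.

ΔU = 250.1 m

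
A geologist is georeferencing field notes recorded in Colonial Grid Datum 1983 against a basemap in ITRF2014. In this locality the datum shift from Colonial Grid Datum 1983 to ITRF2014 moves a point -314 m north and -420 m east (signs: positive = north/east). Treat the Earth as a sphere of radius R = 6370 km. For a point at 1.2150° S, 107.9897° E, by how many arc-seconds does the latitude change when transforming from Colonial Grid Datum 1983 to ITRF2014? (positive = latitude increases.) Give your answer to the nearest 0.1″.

On a sphere of radius R, 1 rad of latitude = R, so Δφ = ΔN / R = -314.0 / 6370000 = -4.9294e-05 rad = -10.168″.

Δφ = -10.2″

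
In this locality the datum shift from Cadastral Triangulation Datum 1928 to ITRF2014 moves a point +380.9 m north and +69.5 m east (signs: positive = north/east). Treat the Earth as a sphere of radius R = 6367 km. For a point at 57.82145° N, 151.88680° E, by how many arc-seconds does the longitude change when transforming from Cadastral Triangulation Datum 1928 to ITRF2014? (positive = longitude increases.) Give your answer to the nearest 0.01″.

Δλ = 4.23″

At latitude 57.82145°, cos φ = 0.532559.
One radian of longitude at latitude φ spans R cos φ, so Δλ = ΔE / (R cos φ) = 69.5 / (6367000 × 0.532559) = 2.0497e-05 rad = 4.228″.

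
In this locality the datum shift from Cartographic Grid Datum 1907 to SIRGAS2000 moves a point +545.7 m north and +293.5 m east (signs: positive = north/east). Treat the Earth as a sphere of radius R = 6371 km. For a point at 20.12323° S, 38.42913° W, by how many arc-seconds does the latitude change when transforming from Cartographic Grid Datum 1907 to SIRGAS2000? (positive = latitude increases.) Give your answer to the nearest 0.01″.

Δφ = 17.67″

On a sphere of radius R, 1 rad of latitude = R, so Δφ = ΔN / R = 545.7 / 6371000 = 8.5654e-05 rad = 17.667″.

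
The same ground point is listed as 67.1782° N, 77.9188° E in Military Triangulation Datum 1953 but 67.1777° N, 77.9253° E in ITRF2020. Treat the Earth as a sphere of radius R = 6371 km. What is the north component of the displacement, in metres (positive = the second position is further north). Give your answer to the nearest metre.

Δφ = 67.1777° − 67.1782° = -0.0005°; Δλ = 77.9253° − 77.9188° = +0.0065°.
1° along a meridian = πR/180 = 111195 m.
ΔN = Δφ × 111195 = -55.6 m; ΔE = Δλ × 111195 × cos(67.1782°) = +0.0065 × 111195 × 0.387866 = 280.3 m.

ΔN = -56 m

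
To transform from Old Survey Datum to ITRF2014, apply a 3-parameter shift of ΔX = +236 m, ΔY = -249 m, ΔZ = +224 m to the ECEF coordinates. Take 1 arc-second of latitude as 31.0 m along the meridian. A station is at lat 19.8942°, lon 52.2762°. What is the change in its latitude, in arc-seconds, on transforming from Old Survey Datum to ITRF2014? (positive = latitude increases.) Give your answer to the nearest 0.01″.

sin φ = 0.340284, cos φ = 0.940323, sin λ = 0.790969, cos λ = 0.611856.
North component: ΔN = −sin φ cos λ·ΔX − sin φ sin λ·ΔY + cos φ·ΔZ = −(0.340284)(0.611856)(236) − (0.340284)(0.790969)(-249) + (0.940323)(224) = 228.52 m.
1° of latitude spans 3600 × 31.00 = 111600 m, so Δφ = 228.52 / 111600 × 3600 = 7.371″.

Δφ = 7.37″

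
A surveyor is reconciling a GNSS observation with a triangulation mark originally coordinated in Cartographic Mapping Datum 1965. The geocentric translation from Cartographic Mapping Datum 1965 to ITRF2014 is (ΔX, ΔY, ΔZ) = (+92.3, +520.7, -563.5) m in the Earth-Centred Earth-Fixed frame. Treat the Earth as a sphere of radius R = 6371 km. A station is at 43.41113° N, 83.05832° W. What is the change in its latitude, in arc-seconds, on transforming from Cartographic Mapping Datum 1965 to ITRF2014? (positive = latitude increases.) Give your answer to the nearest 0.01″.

Δφ = -2.00″

sin φ = 0.687229, cos φ = 0.726441, sin λ = -0.992670, cos λ = 0.120859.
North component: ΔN = −sin φ cos λ·ΔX − sin φ sin λ·ΔY + cos φ·ΔZ = −(0.687229)(0.120859)(92.3) − (0.687229)(-0.992670)(520.7) + (0.726441)(-563.5) = -61.80 m.
1° of latitude spans πR/180 = 111195 m, so Δφ = -61.80 / 111195 × 3600 = -2.001″.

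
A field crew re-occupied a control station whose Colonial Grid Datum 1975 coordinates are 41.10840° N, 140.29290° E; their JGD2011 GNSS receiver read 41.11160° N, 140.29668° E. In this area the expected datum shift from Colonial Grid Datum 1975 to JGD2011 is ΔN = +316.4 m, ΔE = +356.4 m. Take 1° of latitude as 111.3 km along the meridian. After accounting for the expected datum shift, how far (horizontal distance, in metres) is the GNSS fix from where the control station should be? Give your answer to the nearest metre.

Observed coordinate differences: Δφ = +0.00320°, Δλ = +0.00378°.
Converting to metres (1° lat = 111300 m, cos φ = 0.753467): observed ΔN = 356.2 m, observed ΔE = 317.0 m.
Subtracting the expected shift leaves a residual of 356.2 − (316.4) = 39.8 m north and 317.0 − (356.4) = -39.4 m east.
Residual distance = √(39.8² + (-39.4)²) = 56.0 m.

56 m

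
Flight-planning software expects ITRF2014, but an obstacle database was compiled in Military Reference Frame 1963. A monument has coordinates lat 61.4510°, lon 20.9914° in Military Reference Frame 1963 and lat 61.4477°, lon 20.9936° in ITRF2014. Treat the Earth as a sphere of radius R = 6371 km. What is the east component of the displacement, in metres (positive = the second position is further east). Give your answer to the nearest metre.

ΔE = 117 m

Δφ = 61.4477° − 61.4510° = -0.0033°; Δλ = 20.9936° − 20.9914° = +0.0022°.
1° along a meridian = πR/180 = 111195 m.
ΔN = Δφ × 111195 = -366.9 m; ΔE = Δλ × 111195 × cos(61.4510°) = +0.0022 × 111195 × 0.477910 = 116.9 m.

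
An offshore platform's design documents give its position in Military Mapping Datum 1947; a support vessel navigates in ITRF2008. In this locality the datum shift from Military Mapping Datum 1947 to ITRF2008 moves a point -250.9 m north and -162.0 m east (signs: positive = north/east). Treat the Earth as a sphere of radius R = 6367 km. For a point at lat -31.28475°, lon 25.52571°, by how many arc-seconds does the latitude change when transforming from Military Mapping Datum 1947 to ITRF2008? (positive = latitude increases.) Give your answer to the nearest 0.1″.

Δφ = -8.1″

On a sphere of radius R, 1 rad of latitude = R, so Δφ = ΔN / R = -250.9 / 6367000 = -3.9406e-05 rad = -8.128″.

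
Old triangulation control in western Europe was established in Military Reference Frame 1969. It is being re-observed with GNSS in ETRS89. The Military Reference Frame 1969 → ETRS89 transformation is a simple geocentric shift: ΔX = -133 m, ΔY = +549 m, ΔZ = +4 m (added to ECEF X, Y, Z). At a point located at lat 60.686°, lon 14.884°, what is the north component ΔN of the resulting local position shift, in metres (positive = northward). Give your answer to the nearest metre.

ΔN = -9 m

The local north axis is (−sin φ cos λ, −sin φ sin λ, cos φ), giving ΔN = 112.078 − 122.960 + 1.958 = -8.92 m.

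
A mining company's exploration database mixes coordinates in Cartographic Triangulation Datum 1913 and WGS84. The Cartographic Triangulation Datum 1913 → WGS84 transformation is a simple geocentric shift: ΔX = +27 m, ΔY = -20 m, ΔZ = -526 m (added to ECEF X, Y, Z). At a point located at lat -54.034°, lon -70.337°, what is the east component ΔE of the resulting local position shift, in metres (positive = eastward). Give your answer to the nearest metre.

ΔE = 19 m

The local east axis at (φ, λ) is (−sin λ, cos λ, 0), so ΔE = −sin(-70.337°)·27 + cos(-70.337°)·(-20) = 18.70 m.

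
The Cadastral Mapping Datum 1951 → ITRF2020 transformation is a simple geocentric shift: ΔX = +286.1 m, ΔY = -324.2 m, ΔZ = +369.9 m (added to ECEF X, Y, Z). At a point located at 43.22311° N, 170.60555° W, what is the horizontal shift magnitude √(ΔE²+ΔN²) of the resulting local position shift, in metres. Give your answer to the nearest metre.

At φ = 43.22311°, λ = -170.60555°: sin φ = 0.684841, cos φ = 0.728692, sin λ = -0.163230, cos λ = -0.986588.
ΔE = −sin λ·ΔX + cos λ·ΔY = −(-0.163230)·(286.1) + (-0.986588)·(-324.2) = 366.55 m.
ΔN = −sin φ cos λ·ΔX − sin φ sin λ·ΔY + cos φ·ΔZ = −(0.684841)(-0.986588)(286.1) − (0.684841)(-0.163230)(-324.2) + (0.728692)(369.9) = 426.61 m.
Horizontal magnitude = √(ΔE² + ΔN²) = √(366.55² + 426.61²) = 562.45 m.

562 m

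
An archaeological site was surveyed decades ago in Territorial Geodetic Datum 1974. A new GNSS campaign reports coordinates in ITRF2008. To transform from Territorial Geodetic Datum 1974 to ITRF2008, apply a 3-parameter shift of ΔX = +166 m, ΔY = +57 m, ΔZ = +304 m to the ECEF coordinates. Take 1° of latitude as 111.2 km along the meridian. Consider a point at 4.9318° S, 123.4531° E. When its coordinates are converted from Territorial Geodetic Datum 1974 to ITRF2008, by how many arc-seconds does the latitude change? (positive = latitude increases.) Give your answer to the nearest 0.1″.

sin φ = -0.085970, cos φ = 0.996298, sin λ = 0.834337, cos λ = -0.551254.
North component: ΔN = −sin φ cos λ·ΔX − sin φ sin λ·ΔY + cos φ·ΔZ = −(-0.085970)(-0.551254)(166) − (-0.085970)(0.834337)(57) + (0.996298)(304) = 299.10 m.
1° of latitude spans 111200 m, so Δφ = 299.10 / 111200 × 3600 = 9.683″.

Δφ = 9.7″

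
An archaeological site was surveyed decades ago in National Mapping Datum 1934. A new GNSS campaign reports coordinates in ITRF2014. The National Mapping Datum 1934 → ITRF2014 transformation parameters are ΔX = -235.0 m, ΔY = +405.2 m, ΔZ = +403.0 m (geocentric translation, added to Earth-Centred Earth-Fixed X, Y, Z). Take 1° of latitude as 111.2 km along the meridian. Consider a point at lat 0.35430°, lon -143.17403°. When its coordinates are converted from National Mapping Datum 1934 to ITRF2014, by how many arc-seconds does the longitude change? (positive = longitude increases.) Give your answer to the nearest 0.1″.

Δλ = -15.1″

sin φ = 0.006184, cos φ = 0.999981, sin λ = -0.599386, cos λ = -0.800460.
East component: ΔE = −sin λ·ΔX + cos λ·ΔY = −(-0.599386)(-235.0) + (-0.800460)(405.2) = -465.20 m.
1° of latitude spans 111200 m; at latitude φ, 1° of longitude spans that × cos φ = 111197.9 m, so Δλ = -465.20 / 111197.9 × 3600 = -15.061″.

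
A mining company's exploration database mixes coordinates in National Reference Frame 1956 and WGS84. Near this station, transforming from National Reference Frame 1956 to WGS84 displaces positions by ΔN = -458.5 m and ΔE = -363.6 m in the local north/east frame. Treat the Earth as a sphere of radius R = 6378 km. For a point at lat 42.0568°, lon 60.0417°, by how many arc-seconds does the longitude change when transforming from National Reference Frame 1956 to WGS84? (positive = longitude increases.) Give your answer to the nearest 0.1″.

At latitude 42.0568°, cos φ = 0.742481.
One radian of longitude at latitude φ spans R cos φ, so Δλ = ΔE / (R cos φ) = -363.6 / (6378000 × 0.742481) = -7.6781e-05 rad = -15.837″.

Δλ = -15.8″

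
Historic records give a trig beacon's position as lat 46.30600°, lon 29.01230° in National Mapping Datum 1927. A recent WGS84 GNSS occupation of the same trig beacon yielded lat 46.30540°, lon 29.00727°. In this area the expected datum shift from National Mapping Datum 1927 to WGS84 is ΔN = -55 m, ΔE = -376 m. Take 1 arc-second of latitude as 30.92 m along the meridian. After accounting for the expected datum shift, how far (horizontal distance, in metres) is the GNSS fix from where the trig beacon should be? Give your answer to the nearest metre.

Observed coordinate differences: Δφ = -0.00060°, Δλ = -0.00503°.
Converting to metres (1° lat = 111312 m, cos φ = 0.690807): observed ΔN = -66.8 m, observed ΔE = -386.8 m.
Subtracting the expected shift leaves a residual of -66.8 − (-55) = -11.8 m north and -386.8 − (-376) = -10.8 m east.
Residual distance = √((-11.8)² + (-10.8)²) = 16.0 m.

16 m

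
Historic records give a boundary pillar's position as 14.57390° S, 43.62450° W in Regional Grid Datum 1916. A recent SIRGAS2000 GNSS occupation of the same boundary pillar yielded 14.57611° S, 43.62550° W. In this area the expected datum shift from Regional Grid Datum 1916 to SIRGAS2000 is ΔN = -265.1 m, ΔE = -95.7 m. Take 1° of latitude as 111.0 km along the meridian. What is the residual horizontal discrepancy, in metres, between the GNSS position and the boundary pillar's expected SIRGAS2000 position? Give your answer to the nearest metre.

Observed coordinate differences: Δφ = -0.00221°, Δλ = -0.00100°.
Converting to metres (1° lat = 111000 m, cos φ = 0.967824): observed ΔN = -245.3 m, observed ΔE = -107.4 m.
Subtracting the expected shift leaves a residual of -245.3 − (-265.1) = 19.8 m north and -107.4 − (-95.7) = -11.7 m east.
Residual distance = √(19.8² + (-11.7)²) = 23.0 m.

23 m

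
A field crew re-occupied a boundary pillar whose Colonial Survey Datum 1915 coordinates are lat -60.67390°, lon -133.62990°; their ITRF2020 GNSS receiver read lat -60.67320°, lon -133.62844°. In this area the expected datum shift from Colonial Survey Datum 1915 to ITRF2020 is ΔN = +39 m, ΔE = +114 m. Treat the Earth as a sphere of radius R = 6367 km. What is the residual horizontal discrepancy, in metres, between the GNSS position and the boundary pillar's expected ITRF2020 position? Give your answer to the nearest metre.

52 m

Observed coordinate differences: Δφ = +0.00070°, Δλ = +0.00146°.
Converting to metres (1° lat = 111125 m, cos φ = 0.489780): observed ΔN = 77.8 m, observed ΔE = 79.5 m.
Subtracting the expected shift leaves a residual of 77.8 − (39) = 38.8 m north and 79.5 − (114) = -34.5 m east.
Residual distance = √(38.8² + (-34.5)²) = 51.9 m.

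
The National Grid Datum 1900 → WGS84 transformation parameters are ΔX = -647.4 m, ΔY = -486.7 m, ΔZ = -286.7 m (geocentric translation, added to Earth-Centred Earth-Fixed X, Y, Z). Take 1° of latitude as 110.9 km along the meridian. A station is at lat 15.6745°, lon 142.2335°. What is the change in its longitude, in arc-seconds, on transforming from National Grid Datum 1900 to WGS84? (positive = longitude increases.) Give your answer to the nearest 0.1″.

Δλ = 26.3″

sin φ = 0.270172, cos φ = 0.962812, sin λ = 0.612445, cos λ = -0.790513.
East component: ΔE = −sin λ·ΔX + cos λ·ΔY = −(0.612445)(-647.4) + (-0.790513)(-486.7) = 781.24 m.
1° of latitude spans 110900 m; at latitude φ, 1° of longitude spans that × cos φ = 106775.9 m, so Δλ = 781.24 / 106775.9 × 3600 = 26.340″.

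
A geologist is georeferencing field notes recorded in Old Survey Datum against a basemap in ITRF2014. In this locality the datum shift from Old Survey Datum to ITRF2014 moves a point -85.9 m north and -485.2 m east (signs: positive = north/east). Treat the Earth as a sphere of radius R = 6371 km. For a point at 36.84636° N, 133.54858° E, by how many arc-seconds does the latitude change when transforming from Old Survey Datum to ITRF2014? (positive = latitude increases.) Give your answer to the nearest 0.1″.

Δφ = -2.8″

On a sphere of radius R, 1 rad of latitude = R, so Δφ = ΔN / R = -85.9 / 6371000 = -1.3483e-05 rad = -2.781″.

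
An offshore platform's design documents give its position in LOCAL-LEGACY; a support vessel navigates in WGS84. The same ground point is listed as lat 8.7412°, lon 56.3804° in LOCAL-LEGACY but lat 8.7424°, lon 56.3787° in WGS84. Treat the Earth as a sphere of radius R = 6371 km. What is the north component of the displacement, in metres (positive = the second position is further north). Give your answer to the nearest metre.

ΔN = 133 m

Δφ = 8.7424° − 8.7412° = +0.0012°; Δλ = 56.3787° − 56.3804° = -0.0017°.
1° along a meridian = πR/180 = 111195 m.
ΔN = Δφ × 111195 = 133.4 m; ΔE = Δλ × 111195 × cos(8.7412°) = -0.0017 × 111195 × 0.988385 = -186.8 m.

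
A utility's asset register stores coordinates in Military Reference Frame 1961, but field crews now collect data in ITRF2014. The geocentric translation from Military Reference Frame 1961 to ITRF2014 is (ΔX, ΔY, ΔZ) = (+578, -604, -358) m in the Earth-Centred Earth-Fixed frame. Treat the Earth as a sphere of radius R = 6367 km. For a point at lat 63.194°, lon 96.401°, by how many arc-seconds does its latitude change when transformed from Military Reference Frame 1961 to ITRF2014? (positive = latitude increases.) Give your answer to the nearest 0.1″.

sin φ = 0.892539, cos φ = 0.450971, sin λ = 0.993766, cos λ = -0.111486.
North component: ΔN = −sin φ cos λ·ΔX − sin φ sin λ·ΔY + cos φ·ΔZ = −(0.892539)(-0.111486)(578) − (0.892539)(0.993766)(-604) + (0.450971)(-358) = 431.80 m.
1° of latitude spans πR/180 = 111125 m, so Δφ = 431.80 / 111125 × 3600 = 13.989″.

Δφ = 14.0″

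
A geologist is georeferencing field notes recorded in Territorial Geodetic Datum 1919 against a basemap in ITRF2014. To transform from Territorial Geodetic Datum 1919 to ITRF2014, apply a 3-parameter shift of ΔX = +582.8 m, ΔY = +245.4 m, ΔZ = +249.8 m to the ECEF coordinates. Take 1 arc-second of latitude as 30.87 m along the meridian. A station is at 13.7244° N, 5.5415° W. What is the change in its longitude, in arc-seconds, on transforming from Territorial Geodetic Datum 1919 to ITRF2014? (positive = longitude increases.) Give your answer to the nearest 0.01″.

Δλ = 10.02″

sin φ = 0.237252, cos φ = 0.971448, sin λ = -0.096567, cos λ = 0.995327.
East component: ΔE = −sin λ·ΔX + cos λ·ΔY = −(-0.096567)(582.8) + (0.995327)(245.4) = 300.53 m.
1° of latitude spans 3600 × 30.87 = 111132 m; at latitude φ, 1° of longitude spans that × cos φ = 107959.0 m, so Δλ = 300.53 / 107959.0 × 3600 = 10.022″.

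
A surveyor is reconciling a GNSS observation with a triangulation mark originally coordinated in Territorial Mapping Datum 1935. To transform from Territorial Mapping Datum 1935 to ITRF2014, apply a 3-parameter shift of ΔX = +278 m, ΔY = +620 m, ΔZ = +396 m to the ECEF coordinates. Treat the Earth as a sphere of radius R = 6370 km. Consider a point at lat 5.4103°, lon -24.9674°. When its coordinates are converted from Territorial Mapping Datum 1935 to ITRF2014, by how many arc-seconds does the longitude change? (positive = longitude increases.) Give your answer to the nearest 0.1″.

Δλ = 22.1″

sin φ = 0.094287, cos φ = 0.995545, sin λ = -0.422103, cos λ = 0.906548.
East component: ΔE = −sin λ·ΔX + cos λ·ΔY = −(-0.422103)(278) + (0.906548)(620) = 679.40 m.
1° of latitude spans πR/180 = 111177 m; at latitude φ, 1° of longitude spans that × cos φ = 110682.2 m, so Δλ = 679.40 / 110682.2 × 3600 = 22.098″.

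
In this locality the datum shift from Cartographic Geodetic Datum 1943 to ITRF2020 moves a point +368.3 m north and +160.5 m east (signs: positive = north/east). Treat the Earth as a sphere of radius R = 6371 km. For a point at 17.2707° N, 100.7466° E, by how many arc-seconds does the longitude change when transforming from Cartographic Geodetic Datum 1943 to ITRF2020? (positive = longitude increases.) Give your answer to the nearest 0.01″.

Δλ = 5.44″

At latitude 17.2707°, cos φ = 0.954913.
One radian of longitude at latitude φ spans R cos φ, so Δλ = ΔE / (R cos φ) = 160.5 / (6371000 × 0.954913) = 2.6382e-05 rad = 5.442″.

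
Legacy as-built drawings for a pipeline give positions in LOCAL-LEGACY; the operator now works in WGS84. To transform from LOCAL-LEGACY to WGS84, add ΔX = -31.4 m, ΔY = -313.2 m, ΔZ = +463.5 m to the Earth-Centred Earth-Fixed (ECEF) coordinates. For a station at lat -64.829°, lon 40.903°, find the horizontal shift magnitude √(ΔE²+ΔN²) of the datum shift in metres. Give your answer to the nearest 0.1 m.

The local east axis at (φ, λ) is (−sin λ, cos λ, 0), so ΔE = −sin(40.903°)·(-31.4) + cos(40.903°)·(-313.2) = -216.16 m.
The local north axis is (−sin φ cos λ, −sin φ sin λ, cos φ), giving ΔN = -21.479 − 185.604 + 197.136 = -9.95 m.
Horizontal magnitude = √(ΔE² + ΔN²) = √((-216.16)² + (-9.95)²) = 216.39 m.

216.4 m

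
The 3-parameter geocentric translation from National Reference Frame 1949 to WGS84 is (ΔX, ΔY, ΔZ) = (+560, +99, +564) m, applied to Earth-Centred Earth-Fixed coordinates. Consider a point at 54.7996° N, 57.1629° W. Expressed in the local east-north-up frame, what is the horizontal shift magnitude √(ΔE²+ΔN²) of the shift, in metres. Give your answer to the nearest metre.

544 m

The local east axis at (φ, λ) is (−sin λ, cos λ, 0), so ΔE = −sin(-57.1629°)·560 + cos(-57.1629°)·99 = 524.20 m.
The local north axis is (−sin φ cos λ, −sin φ sin λ, cos φ), giving ΔN = -248.134 + 67.971 + 325.111 = 144.95 m.
Horizontal magnitude = √(ΔE² + ΔN²) = √(524.20² + 144.95²) = 543.87 m.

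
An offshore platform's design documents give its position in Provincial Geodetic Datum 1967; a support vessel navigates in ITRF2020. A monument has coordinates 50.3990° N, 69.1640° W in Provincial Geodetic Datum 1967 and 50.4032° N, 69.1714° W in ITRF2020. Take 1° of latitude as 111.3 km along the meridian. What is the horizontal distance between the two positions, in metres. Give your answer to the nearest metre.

Δφ = 50.4032° − 50.3990° = +0.0042°; Δλ = -69.1714° − -69.1640° = -0.0074°.
ΔN = Δφ × 111300 = 467.5 m; ΔE = Δλ × 111300 × cos(50.3990°) = -0.0074 × 111300 × 0.637437 = -525.0 m.
Distance = √(ΔE² + ΔN²) = √((-525.0)² + 467.5²) = 703.0 m.

703 m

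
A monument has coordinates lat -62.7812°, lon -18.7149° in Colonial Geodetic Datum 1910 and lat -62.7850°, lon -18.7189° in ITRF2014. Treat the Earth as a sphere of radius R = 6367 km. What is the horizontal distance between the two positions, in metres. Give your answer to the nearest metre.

Δφ = -62.7850° − -62.7812° = -0.0038°; Δλ = -18.7189° − -18.7149° = -0.0040°.
1° along a meridian = πR/180 = 111125 m.
ΔN = Δφ × 111125 = -422.3 m; ΔE = Δλ × 111125 × cos(-62.7812°) = -0.0040 × 111125 × 0.457390 = -203.3 m.
Distance = √(ΔE² + ΔN²) = √((-203.3)² + (-422.3)²) = 468.7 m.

469 m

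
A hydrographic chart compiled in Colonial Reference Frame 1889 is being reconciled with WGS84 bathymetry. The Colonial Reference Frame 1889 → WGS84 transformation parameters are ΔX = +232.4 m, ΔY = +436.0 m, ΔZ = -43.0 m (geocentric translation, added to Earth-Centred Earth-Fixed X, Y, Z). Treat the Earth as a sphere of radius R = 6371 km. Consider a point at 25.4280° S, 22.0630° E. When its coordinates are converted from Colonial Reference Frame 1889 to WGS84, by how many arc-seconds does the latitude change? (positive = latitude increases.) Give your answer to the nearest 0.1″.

sin φ = -0.429377, cos φ = 0.903126, sin λ = 0.375626, cos λ = 0.926771.
North component: ΔN = −sin φ cos λ·ΔX − sin φ sin λ·ΔY + cos φ·ΔZ = −(-0.429377)(0.926771)(232.4) − (-0.429377)(0.375626)(436.0) + (0.903126)(-43.0) = 123.97 m.
1° of latitude spans πR/180 = 111195 m, so Δφ = 123.97 / 111195 × 3600 = 4.013″.

Δφ = 4.0″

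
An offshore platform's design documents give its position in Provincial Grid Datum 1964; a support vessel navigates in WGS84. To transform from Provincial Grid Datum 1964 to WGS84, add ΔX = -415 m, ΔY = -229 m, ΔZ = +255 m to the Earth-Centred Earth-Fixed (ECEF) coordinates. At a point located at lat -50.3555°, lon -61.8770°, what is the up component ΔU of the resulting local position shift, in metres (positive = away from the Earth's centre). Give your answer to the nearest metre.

At φ = -50.3555°, λ = -61.8770°: sin φ = -0.770018, cos φ = 0.638022, sin λ = -0.881938, cos λ = 0.471366.
ΔU = cos φ cos λ·ΔX + cos φ sin λ·ΔY + sin φ·ΔZ = (0.638022)(0.471366)(-415) + (0.638022)(-0.881938)(-229) + (-0.770018)(255) = -192.31 m.

ΔU = -192 m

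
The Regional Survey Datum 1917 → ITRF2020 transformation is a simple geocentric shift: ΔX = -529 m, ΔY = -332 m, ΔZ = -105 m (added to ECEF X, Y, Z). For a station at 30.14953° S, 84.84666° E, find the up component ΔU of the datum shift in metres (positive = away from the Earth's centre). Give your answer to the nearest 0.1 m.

At φ = -30.14953°, λ = 84.84666°: sin φ = -0.502258, cos φ = 0.864718, sin λ = 0.995958, cos λ = 0.089822.
ΔU = cos φ cos λ·ΔX + cos φ sin λ·ΔY + sin φ·ΔZ = (0.864718)(0.089822)(-529) + (0.864718)(0.995958)(-332) + (-0.502258)(-105) = -274.28 m.

ΔU = -274.3 m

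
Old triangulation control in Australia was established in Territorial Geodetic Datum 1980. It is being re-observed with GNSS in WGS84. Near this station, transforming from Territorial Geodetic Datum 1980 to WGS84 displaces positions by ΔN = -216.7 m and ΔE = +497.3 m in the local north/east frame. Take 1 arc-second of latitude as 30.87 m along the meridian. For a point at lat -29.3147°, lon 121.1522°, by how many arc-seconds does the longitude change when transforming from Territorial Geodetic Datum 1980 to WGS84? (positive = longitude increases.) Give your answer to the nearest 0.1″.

Δλ = 18.5″

At latitude -29.3147°, cos φ = 0.871944.
1″ of longitude at this latitude = 30.87 × cos φ = 26.9169 m, so Δλ = 497.3 / 26.9169 = 18.475″.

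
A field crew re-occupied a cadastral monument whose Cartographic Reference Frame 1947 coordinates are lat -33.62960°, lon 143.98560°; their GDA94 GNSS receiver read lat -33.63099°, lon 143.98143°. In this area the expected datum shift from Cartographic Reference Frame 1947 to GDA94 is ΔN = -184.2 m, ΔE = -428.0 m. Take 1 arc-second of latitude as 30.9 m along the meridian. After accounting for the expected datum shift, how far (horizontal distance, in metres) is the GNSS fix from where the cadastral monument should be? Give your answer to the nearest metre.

51 m

Observed coordinate differences: Δφ = -0.00139°, Δλ = -0.00417°.
Converting to metres (1° lat = 111240 m, cos φ = 0.832635): observed ΔN = -154.6 m, observed ΔE = -386.2 m.
Subtracting the expected shift leaves a residual of -154.6 − (-184.2) = 29.6 m north and -386.2 − (-428.0) = 41.8 m east.
Residual distance = √(29.6² + 41.8²) = 51.2 m.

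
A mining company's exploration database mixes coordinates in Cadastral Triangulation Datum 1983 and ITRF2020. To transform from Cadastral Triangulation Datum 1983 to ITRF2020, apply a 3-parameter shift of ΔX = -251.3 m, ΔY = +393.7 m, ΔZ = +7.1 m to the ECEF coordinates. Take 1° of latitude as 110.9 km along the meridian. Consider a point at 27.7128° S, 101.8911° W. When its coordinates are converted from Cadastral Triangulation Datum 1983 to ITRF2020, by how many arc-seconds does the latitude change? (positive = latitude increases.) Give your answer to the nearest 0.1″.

Δφ = -4.8″

sin φ = -0.465040, cos φ = 0.885290, sin λ = -0.978541, cos λ = -0.206052.
North component: ΔN = −sin φ cos λ·ΔX − sin φ sin λ·ΔY + cos φ·ΔZ = −(-0.465040)(-0.206052)(-251.3) − (-0.465040)(-0.978541)(393.7) + (0.885290)(7.1) = -148.79 m.
1° of latitude spans 110900 m, so Δφ = -148.79 / 110900 × 3600 = -4.830″.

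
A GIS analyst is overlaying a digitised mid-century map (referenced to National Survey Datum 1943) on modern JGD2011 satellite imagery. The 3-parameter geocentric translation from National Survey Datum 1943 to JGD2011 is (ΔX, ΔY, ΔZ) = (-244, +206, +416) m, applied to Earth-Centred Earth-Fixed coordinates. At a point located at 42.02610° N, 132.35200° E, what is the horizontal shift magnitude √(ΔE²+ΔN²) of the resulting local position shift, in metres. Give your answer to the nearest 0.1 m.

The local east axis at (φ, λ) is (−sin λ, cos λ, 0), so ΔE = −sin(132.35200°)·(-244) + cos(132.35200°)·206 = 41.54 m.
The local north axis is (−sin φ cos λ, −sin φ sin λ, cos φ), giving ΔN = -110.047 − 101.919 + 309.021 = 97.06 m.
Horizontal magnitude = √(ΔE² + ΔN²) = √(41.54² + 97.06²) = 105.57 m.

105.6 m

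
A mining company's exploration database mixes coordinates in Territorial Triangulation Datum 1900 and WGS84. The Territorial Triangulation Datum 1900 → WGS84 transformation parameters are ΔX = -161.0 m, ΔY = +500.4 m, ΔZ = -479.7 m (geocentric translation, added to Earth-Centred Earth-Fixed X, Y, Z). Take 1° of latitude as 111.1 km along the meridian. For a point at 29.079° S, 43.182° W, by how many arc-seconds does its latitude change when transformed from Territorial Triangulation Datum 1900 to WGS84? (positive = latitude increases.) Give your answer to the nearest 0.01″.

Δφ = -20.83″

sin φ = -0.486015, cos φ = 0.873950, sin λ = -0.684318, cos λ = 0.729184.
North component: ΔN = −sin φ cos λ·ΔX − sin φ sin λ·ΔY + cos φ·ΔZ = −(-0.486015)(0.729184)(-161.0) − (-0.486015)(-0.684318)(500.4) + (0.873950)(-479.7) = -642.72 m.
1° of latitude spans 111100 m, so Δφ = -642.72 / 111100 × 3600 = -20.826″.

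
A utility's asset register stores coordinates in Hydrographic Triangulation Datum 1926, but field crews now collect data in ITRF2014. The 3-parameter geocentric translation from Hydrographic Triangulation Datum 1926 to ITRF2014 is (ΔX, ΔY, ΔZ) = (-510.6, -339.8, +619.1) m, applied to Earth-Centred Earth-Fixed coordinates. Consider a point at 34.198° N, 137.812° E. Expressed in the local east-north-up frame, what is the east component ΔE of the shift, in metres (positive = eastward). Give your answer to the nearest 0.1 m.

ΔE = 594.7 m

At φ = 34.198°, λ = 137.812°: sin φ = 0.562055, cos φ = 0.827100, sin λ = 0.671565, cos λ = -0.740945.
ΔE = −sin λ·ΔX + cos λ·ΔY = −(0.671565)·(-510.6) + (-0.740945)·(-339.8) = 594.67 m.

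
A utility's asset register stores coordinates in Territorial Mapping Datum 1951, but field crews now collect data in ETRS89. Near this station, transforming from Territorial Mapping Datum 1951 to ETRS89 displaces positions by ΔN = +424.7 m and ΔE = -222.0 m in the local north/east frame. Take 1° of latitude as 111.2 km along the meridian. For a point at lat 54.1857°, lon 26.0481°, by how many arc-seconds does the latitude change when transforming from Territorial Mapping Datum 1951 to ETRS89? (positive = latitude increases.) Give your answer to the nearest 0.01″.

Δφ = 13.75″

1° of latitude = 111.2 km, so Δφ = 424.7 / 111200 = 0.0038192° = 13.749″.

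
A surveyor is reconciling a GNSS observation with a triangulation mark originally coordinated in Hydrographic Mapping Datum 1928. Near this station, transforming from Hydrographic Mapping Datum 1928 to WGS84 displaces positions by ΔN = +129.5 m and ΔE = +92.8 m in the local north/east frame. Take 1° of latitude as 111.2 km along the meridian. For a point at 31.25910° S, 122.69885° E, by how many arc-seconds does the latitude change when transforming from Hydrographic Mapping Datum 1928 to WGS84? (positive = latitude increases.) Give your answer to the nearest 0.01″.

Δφ = 4.19″

1° of latitude = 111.2 km, so Δφ = 129.5 / 111200 = 0.0011646° = 4.192″.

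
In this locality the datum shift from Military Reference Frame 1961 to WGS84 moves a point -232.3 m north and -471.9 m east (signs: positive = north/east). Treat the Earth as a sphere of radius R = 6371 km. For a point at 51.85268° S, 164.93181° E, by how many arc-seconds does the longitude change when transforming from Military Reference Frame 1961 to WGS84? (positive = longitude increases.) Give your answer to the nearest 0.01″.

Δλ = -24.73″

At latitude -51.85268°, cos φ = 0.617686.
One radian of longitude at latitude φ spans R cos φ, so Δλ = ΔE / (R cos φ) = -471.9 / (6371000 × 0.617686) = -1.1992e-04 rad = -24.734″.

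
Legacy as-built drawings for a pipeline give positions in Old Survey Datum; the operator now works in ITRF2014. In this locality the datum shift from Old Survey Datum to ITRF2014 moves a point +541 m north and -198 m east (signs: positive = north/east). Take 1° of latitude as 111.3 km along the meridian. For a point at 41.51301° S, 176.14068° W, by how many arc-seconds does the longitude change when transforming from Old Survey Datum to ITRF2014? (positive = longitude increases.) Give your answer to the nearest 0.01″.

Δλ = -8.55″

At latitude -41.51301°, cos φ = 0.748805.
1° of longitude at this latitude = 111.3 × cos φ = 83.34 km, so Δλ = -198.0 / 83342.0 = -0.0023758° = -8.553″.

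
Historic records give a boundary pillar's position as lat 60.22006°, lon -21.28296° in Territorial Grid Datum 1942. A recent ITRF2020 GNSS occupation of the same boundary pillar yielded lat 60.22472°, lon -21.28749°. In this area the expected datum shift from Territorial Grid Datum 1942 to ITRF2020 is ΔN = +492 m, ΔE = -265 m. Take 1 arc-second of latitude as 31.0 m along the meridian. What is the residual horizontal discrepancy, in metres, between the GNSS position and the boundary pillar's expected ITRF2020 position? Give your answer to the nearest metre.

Observed coordinate differences: Δφ = +0.00466°, Δλ = -0.00453°.
Converting to metres (1° lat = 111600 m, cos φ = 0.496670): observed ΔN = 520.1 m, observed ΔE = -251.1 m.
Subtracting the expected shift leaves a residual of 520.1 − (492) = 28.1 m north and -251.1 − (-265) = 13.9 m east.
Residual distance = √(28.1² + 13.9²) = 31.3 m.

31 m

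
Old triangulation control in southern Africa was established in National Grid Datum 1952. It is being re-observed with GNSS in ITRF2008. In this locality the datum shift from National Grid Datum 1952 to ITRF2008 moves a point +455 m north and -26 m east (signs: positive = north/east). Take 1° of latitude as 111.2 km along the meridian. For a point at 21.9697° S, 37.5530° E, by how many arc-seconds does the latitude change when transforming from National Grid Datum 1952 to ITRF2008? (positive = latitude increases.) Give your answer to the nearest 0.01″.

Δφ = 14.73″

1° of latitude = 111.2 km, so Δφ = 455.0 / 111200 = 0.0040917° = 14.730″.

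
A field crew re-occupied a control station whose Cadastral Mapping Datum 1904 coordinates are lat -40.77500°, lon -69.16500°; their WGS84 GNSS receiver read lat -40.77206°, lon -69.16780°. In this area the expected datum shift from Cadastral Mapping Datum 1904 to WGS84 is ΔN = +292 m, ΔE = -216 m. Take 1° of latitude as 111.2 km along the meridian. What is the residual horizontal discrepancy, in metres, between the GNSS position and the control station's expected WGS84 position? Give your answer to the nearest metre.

Observed coordinate differences: Δφ = +0.00294°, Δλ = -0.00280°.
Converting to metres (1° lat = 111200 m, cos φ = 0.757280): observed ΔN = 326.9 m, observed ΔE = -235.8 m.
Subtracting the expected shift leaves a residual of 326.9 − (292) = 34.9 m north and -235.8 − (-216) = -19.8 m east.
Residual distance = √(34.9² + (-19.8)²) = 40.1 m.

40 m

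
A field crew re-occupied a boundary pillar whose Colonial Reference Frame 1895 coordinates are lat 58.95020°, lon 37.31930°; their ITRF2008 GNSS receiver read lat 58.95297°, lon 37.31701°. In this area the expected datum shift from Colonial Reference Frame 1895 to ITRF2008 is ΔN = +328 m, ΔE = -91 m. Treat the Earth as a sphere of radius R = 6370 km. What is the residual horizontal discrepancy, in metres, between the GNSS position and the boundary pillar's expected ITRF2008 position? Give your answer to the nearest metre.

Observed coordinate differences: Δφ = +0.00277°, Δλ = -0.00229°.
Converting to metres (1° lat = 111177 m, cos φ = 0.515783): observed ΔN = 308.0 m, observed ΔE = -131.3 m.
Subtracting the expected shift leaves a residual of 308.0 − (328) = -20.0 m north and -131.3 − (-91) = -40.3 m east.
Residual distance = √((-20.0)² + (-40.3)²) = 45.0 m.

45 m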